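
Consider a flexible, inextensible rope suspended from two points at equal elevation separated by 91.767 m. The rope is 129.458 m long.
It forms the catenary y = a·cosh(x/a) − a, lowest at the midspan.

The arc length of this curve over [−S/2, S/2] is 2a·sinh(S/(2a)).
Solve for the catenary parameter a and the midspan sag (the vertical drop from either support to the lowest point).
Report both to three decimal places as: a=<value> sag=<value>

a=30.882 sag=40.836

seed: a₀ = √(S³/(24(L−S))) = √(91.767³/(24·37.691)) = 29.228421
iter 1: u=1.569825  f(a)=+4.926e+00  f'(a)=-3.273e+00  a ← 29.228421 − (+4.926e+00/-3.273e+00) = 30.733439
iter 2: u=1.492950  f(a)=+4.061e-01  f'(a)=-2.754e+00  a ← 30.733439 − (+4.061e-01/-2.754e+00) = 30.880889
iter 3: u=1.485822  f(a)=+3.307e-03  f'(a)=-2.709e+00  a ← 30.880889 − (+3.307e-03/-2.709e+00) = 30.882109
iter 4: u=1.485763  f(a)=+2.232e-07  f'(a)=-2.709e+00  a ← 30.882109 − (+2.232e-07/-2.709e+00) = 30.882110
iter 5: u=1.485763  f(a)=-2.842e-14  f'(a)=-2.709e+00  a ← 30.882110 − (-2.842e-14/-2.709e+00) = 30.882110
converged: |Δa| < 1e-12 after 5 iterations
sag = a·(cosh(S/(2a)) − 1) = 30.882110·(cosh(1.485763) − 1) = 40.836425
T_max/T_min = cosh(S/(2a)) = 2.322333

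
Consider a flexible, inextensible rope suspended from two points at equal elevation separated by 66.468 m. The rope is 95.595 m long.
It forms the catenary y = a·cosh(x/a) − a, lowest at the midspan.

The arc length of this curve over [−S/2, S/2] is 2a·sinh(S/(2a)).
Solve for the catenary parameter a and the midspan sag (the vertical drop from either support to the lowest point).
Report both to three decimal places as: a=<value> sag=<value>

seed: a₀ = √(S³/(24(L−S))) = √(66.468³/(24·29.127)) = 20.495826
iter 1: u=1.621501  f(a)=+4.078e+00  f'(a)=-3.663e+00  a ← 20.495826 − (+4.078e+00/-3.663e+00) = 21.608998
iter 2: u=1.537970  f(a)=+3.558e-01  f'(a)=-3.050e+00  a ← 21.608998 − (+3.558e-01/-3.050e+00) = 21.725666
iter 3: u=1.529711  f(a)=+3.280e-03  f'(a)=-2.994e+00  a ← 21.725666 − (+3.280e-03/-2.994e+00) = 21.726762
iter 4: u=1.529634  f(a)=+2.845e-07  f'(a)=-2.993e+00  a ← 21.726762 − (+2.845e-07/-2.993e+00) = 21.726762
iter 5: u=1.529634  f(a)=+1.421e-14  f'(a)=-2.993e+00  a ← 21.726762 − (+1.421e-14/-2.993e+00) = 21.726762
converged: |Δa| < 1e-12 after 5 iterations
sag = a·(cosh(S/(2a)) − 1) = 21.726762·(cosh(1.529634) − 1) = 30.777078
T_max/T_min = cosh(S/(2a)) = 2.416552

a=21.727 sag=30.777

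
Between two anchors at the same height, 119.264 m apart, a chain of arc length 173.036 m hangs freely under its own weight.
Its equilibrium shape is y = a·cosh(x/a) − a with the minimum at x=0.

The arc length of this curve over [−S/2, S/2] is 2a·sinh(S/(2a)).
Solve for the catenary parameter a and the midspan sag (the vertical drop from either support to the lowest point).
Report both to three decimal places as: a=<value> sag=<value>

seed: a₀ = √(S³/(24(L−S))) = √(119.264³/(24·53.772)) = 36.256038
iter 1: u=1.644747  f(a)=+7.760e+00  f'(a)=-3.850e+00  a ← 36.256038 − (+7.760e+00/-3.850e+00) = 38.271439
iter 2: u=1.558133  f(a)=+6.940e-01  f'(a)=-3.190e+00  a ← 38.271439 − (+6.940e-01/-3.190e+00) = 38.489024
iter 3: u=1.549325  f(a)=+6.756e-03  f'(a)=-3.128e+00  a ← 38.489024 − (+6.756e-03/-3.128e+00) = 38.491184
iter 4: u=1.549238  f(a)=+6.541e-07  f'(a)=-3.127e+00  a ← 38.491184 − (+6.541e-07/-3.127e+00) = 38.491185
iter 5: u=1.549238  f(a)=+0.000e+00  f'(a)=-3.127e+00  a ← 38.491185 − (+0.000e+00/-3.127e+00) = 38.491185
converged: |Δa| < 1e-12 after 5 iterations
sag = a·(cosh(S/(2a)) − 1) = 38.491185·(cosh(1.549238) − 1) = 56.202720
T_max/T_min = cosh(S/(2a)) = 2.460145

a=38.491 sag=56.203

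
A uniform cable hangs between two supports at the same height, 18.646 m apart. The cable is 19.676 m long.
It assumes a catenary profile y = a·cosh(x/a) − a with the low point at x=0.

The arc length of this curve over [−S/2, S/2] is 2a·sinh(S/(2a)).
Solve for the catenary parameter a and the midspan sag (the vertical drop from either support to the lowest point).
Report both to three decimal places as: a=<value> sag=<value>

a=16.327 sag=2.735

seed: a₀ = √(S³/(24(L−S))) = √(18.646³/(24·1.030)) = 16.194006
iter 1: u=0.575707  f(a)=+1.720e-02  f'(a)=-1.315e-01  a ← 16.194006 − (+1.720e-02/-1.315e-01) = 16.324864
iter 2: u=0.571092  f(a)=+2.108e-04  f'(a)=-1.283e-01  a ← 16.324864 − (+2.108e-04/-1.283e-01) = 16.326507
iter 3: u=0.571035  f(a)=+3.250e-08  f'(a)=-1.282e-01  a ← 16.326507 − (+3.250e-08/-1.282e-01) = 16.326507
iter 4: u=0.571035  f(a)=-3.553e-15  f'(a)=-1.282e-01  a ← 16.326507 − (-3.553e-15/-1.282e-01) = 16.326507
converged: |Δa| < 1e-12 after 4 iterations
sag = a·(cosh(S/(2a)) − 1) = 16.326507·(cosh(0.571035) − 1) = 2.735001
T_max/T_min = cosh(S/(2a)) = 1.167519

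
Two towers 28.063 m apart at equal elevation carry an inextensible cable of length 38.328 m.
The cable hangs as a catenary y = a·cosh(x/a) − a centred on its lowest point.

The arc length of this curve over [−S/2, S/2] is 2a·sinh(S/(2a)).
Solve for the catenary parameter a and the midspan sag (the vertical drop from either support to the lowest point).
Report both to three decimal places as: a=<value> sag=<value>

seed: a₀ = √(S³/(24(L−S))) = √(28.063³/(24·10.265)) = 9.471441
iter 1: u=1.481454  f(a)=+1.187e+00  f'(a)=-2.682e+00  a ← 9.471441 − (+1.187e+00/-2.682e+00) = 9.914046
iter 2: u=1.415315  f(a)=+8.828e-02  f'(a)=-2.297e+00  a ← 9.914046 − (+8.828e-02/-2.297e+00) = 9.952485
iter 3: u=1.409849  f(a)=+5.750e-04  f'(a)=-2.267e+00  a ← 9.952485 − (+5.750e-04/-2.267e+00) = 9.952739
iter 4: u=1.409813  f(a)=+2.474e-08  f'(a)=-2.267e+00  a ← 9.952739 − (+2.474e-08/-2.267e+00) = 9.952739
iter 5: u=1.409813  f(a)=-7.105e-15  f'(a)=-2.267e+00  a ← 9.952739 − (-7.105e-15/-2.267e+00) = 9.952739
converged: |Δa| < 1e-12 after 5 iterations
sag = a·(cosh(S/(2a)) − 1) = 9.952739·(cosh(1.409813) − 1) = 11.641610
T_max/T_min = cosh(S/(2a)) = 2.169689

a=9.953 sag=11.642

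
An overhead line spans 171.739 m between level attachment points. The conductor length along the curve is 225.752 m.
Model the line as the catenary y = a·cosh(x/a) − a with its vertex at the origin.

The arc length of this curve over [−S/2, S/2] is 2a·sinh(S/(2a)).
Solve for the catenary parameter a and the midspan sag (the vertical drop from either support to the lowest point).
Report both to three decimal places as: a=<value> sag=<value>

seed: a₀ = √(S³/(24(L−S))) = √(171.739³/(24·54.013)) = 62.509874
iter 1: u=1.373695  f(a)=+5.331e+00  f'(a)=-2.077e+00  a ← 62.509874 − (+5.331e+00/-2.077e+00) = 65.076688
iter 2: u=1.319512  f(a)=+3.460e-01  f'(a)=-1.815e+00  a ← 65.076688 − (+3.460e-01/-1.815e+00) = 65.267258
iter 3: u=1.315660  f(a)=+1.681e-03  f'(a)=-1.798e+00  a ← 65.267258 − (+1.681e-03/-1.798e+00) = 65.268193
iter 4: u=1.315641  f(a)=+4.008e-08  f'(a)=-1.798e+00  a ← 65.268193 − (+4.008e-08/-1.798e+00) = 65.268193
iter 5: u=1.315641  f(a)=+0.000e+00  f'(a)=-1.798e+00  a ← 65.268193 − (+0.000e+00/-1.798e+00) = 65.268193
converged: |Δa| < 1e-12 after 5 iterations
sag = a·(cosh(S/(2a)) − 1) = 65.268193·(cosh(1.315641) − 1) = 65.119415
T_max/T_min = cosh(S/(2a)) = 1.997721

a=65.268 sag=65.119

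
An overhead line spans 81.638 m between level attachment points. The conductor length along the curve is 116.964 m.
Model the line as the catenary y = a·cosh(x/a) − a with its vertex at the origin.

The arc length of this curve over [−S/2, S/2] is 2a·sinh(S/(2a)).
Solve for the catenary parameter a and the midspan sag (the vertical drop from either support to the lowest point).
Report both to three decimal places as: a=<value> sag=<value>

seed: a₀ = √(S³/(24(L−S))) = √(81.638³/(24·35.326)) = 25.332945
iter 1: u=1.611301  f(a)=+4.880e+00  f'(a)=-3.583e+00  a ← 25.332945 − (+4.880e+00/-3.583e+00) = 26.694682
iter 2: u=1.529106  f(a)=+4.211e-01  f'(a)=-2.989e+00  a ← 26.694682 − (+4.211e-01/-2.989e+00) = 26.835539
iter 3: u=1.521080  f(a)=+3.790e-03  f'(a)=-2.936e+00  a ← 26.835539 − (+3.790e-03/-2.936e+00) = 26.836830
iter 4: u=1.521007  f(a)=+3.131e-07  f'(a)=-2.935e+00  a ← 26.836830 − (+3.131e-07/-2.935e+00) = 26.836830
iter 5: u=1.521007  f(a)=+1.421e-14  f'(a)=-2.935e+00  a ← 26.836830 − (+1.421e-14/-2.935e+00) = 26.836830
converged: |Δa| < 1e-12 after 5 iterations
sag = a·(cosh(S/(2a)) − 1) = 26.836830·(cosh(1.521007) − 1) = 37.508798
T_max/T_min = cosh(S/(2a)) = 2.397661

a=26.837 sag=37.509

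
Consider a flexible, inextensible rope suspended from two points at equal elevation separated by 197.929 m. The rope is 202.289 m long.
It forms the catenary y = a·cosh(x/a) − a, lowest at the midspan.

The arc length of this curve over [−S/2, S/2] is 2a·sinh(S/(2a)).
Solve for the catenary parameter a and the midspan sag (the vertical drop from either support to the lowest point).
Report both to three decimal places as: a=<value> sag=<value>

a=273.112 sag=18.127

seed: a₀ = √(S³/(24(L−S))) = √(197.929³/(24·4.360)) = 272.217023
iter 1: u=0.363550  f(a)=+2.890e-02  f'(a)=-3.246e-02  a ← 272.217023 − (+2.890e-02/-3.246e-02) = 273.107497
iter 2: u=0.362365  f(a)=+1.424e-04  f'(a)=-3.214e-02  a ← 273.107497 − (+1.424e-04/-3.214e-02) = 273.111929
iter 3: u=0.362359  f(a)=+3.497e-09  f'(a)=-3.214e-02  a ← 273.111929 − (+3.497e-09/-3.214e-02) = 273.111929
iter 4: u=0.362359  f(a)=+0.000e+00  f'(a)=-3.214e-02  a ← 273.111929 − (+0.000e+00/-3.214e-02) = 273.111929
converged: |Δa| < 1e-12 after 4 iterations
sag = a·(cosh(S/(2a)) − 1) = 273.111929·(cosh(0.362359) − 1) = 18.127381
T_max/T_min = cosh(S/(2a)) = 1.066373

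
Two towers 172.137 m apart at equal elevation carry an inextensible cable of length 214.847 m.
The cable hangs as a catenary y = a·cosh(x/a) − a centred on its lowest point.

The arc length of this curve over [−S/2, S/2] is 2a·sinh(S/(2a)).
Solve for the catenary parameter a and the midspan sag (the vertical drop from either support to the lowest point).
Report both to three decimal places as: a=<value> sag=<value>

seed: a₀ = √(S³/(24(L−S))) = √(172.137³/(24·42.710)) = 70.540891
iter 1: u=1.220122  f(a)=+3.294e+00  f'(a)=-1.401e+00  a ← 70.540891 − (+3.294e+00/-1.401e+00) = 72.892094
iter 2: u=1.180766  f(a)=+1.719e-01  f'(a)=-1.258e+00  a ← 72.892094 − (+1.719e-01/-1.258e+00) = 73.028678
iter 3: u=1.178558  f(a)=+5.248e-04  f'(a)=-1.251e+00  a ← 73.028678 − (+5.248e-04/-1.251e+00) = 73.029098
iter 4: u=1.178551  f(a)=+4.927e-09  f'(a)=-1.251e+00  a ← 73.029098 − (+4.927e-09/-1.251e+00) = 73.029098
iter 5: u=1.178551  f(a)=+2.842e-14  f'(a)=-1.251e+00  a ← 73.029098 − (+2.842e-14/-1.251e+00) = 73.029098
converged: |Δa| < 1e-12 after 5 iterations
sag = a·(cosh(S/(2a)) − 1) = 73.029098·(cosh(1.178551) − 1) = 56.867236
T_max/T_min = cosh(S/(2a)) = 1.778693

a=73.029 sag=56.867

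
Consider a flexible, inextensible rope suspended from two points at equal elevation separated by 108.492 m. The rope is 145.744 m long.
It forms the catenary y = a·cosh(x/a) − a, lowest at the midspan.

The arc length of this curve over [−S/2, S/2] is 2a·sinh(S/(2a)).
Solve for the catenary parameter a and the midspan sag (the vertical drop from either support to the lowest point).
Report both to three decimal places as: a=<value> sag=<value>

a=39.604 sag=43.335

seed: a₀ = √(S³/(24(L−S))) = √(108.492³/(24·37.252)) = 37.793417
iter 1: u=1.435329  f(a)=+4.031e+00  f'(a)=-2.409e+00  a ← 37.793417 − (+4.031e+00/-2.409e+00) = 39.467046
iter 2: u=1.374463  f(a)=+2.832e-01  f'(a)=-2.081e+00  a ← 39.467046 − (+2.832e-01/-2.081e+00) = 39.603152
iter 3: u=1.369739  f(a)=+1.632e-03  f'(a)=-2.057e+00  a ← 39.603152 − (+1.632e-03/-2.057e+00) = 39.603946
iter 4: u=1.369712  f(a)=+5.486e-08  f'(a)=-2.057e+00  a ← 39.603946 − (+5.486e-08/-2.057e+00) = 39.603946
iter 5: u=1.369712  f(a)=+0.000e+00  f'(a)=-2.057e+00  a ← 39.603946 − (+0.000e+00/-2.057e+00) = 39.603946
converged: |Δa| < 1e-12 after 5 iterations
sag = a·(cosh(S/(2a)) − 1) = 39.603946·(cosh(1.369712) − 1) = 43.334591
T_max/T_min = cosh(S/(2a)) = 2.094199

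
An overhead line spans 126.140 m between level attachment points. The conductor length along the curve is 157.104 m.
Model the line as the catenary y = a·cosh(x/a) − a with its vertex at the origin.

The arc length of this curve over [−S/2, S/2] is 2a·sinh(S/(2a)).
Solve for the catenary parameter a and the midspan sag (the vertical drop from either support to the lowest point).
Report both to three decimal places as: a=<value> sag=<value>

seed: a₀ = √(S³/(24(L−S))) = √(126.140³/(24·30.964)) = 51.969087
iter 1: u=1.213606  f(a)=+2.362e+00  f'(a)=-1.377e+00  a ← 51.969087 − (+2.362e+00/-1.377e+00) = 53.684781
iter 2: u=1.174821  f(a)=+1.220e-01  f'(a)=-1.238e+00  a ← 53.684781 − (+1.220e-01/-1.238e+00) = 53.783351
iter 3: u=1.172668  f(a)=+3.648e-04  f'(a)=-1.230e+00  a ← 53.783351 − (+3.648e-04/-1.230e+00) = 53.783648
iter 4: u=1.172661  f(a)=+3.283e-09  f'(a)=-1.230e+00  a ← 53.783648 − (+3.283e-09/-1.230e+00) = 53.783648
iter 5: u=1.172661  f(a)=+0.000e+00  f'(a)=-1.230e+00  a ← 53.783648 − (+0.000e+00/-1.230e+00) = 53.783648
converged: |Δa| < 1e-12 after 5 iterations
sag = a·(cosh(S/(2a)) − 1) = 53.783648·(cosh(1.172661) − 1) = 41.416654
T_max/T_min = cosh(S/(2a)) = 1.770060

a=53.784 sag=41.417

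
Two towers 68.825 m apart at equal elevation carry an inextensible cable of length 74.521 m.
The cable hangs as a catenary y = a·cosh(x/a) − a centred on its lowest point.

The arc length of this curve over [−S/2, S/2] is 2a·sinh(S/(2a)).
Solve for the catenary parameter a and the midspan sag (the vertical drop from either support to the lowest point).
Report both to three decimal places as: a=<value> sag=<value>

a=49.430 sag=12.471

seed: a₀ = √(S³/(24(L−S))) = √(68.825³/(24·5.696)) = 48.834722
iter 1: u=0.704673  f(a)=+1.431e-01  f'(a)=-2.451e-01  a ← 48.834722 − (+1.431e-01/-2.451e-01) = 49.418663
iter 2: u=0.696346  f(a)=+2.607e-03  f'(a)=-2.362e-01  a ← 49.418663 − (+2.607e-03/-2.362e-01) = 49.429700
iter 3: u=0.696191  f(a)=+9.011e-07  f'(a)=-2.360e-01  a ← 49.429700 − (+9.011e-07/-2.360e-01) = 49.429704
iter 4: u=0.696191  f(a)=+1.137e-13  f'(a)=-2.360e-01  a ← 49.429704 − (+1.137e-13/-2.360e-01) = 49.429704
converged: |Δa| < 1e-12 after 4 iterations
sag = a·(cosh(S/(2a)) − 1) = 49.429704·(cosh(0.696191) − 1) = 12.470542
T_max/T_min = cosh(S/(2a)) = 1.252288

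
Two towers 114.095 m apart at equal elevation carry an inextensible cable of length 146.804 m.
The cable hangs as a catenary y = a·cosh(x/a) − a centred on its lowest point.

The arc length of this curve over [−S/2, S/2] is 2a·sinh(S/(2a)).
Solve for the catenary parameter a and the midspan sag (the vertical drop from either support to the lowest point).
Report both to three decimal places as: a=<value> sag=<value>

seed: a₀ = √(S³/(24(L−S))) = √(114.095³/(24·32.709)) = 43.497136
iter 1: u=1.311523  f(a)=+2.931e+00  f'(a)=-1.779e+00  a ← 43.497136 − (+2.931e+00/-1.779e+00) = 45.144705
iter 2: u=1.263659  f(a)=+1.748e-01  f'(a)=-1.573e+00  a ← 45.144705 − (+1.748e-01/-1.573e+00) = 45.255834
iter 3: u=1.260556  f(a)=+7.085e-04  f'(a)=-1.560e+00  a ← 45.255834 − (+7.085e-04/-1.560e+00) = 45.256288
iter 4: u=1.260543  f(a)=+1.175e-08  f'(a)=-1.560e+00  a ← 45.256288 − (+1.175e-08/-1.560e+00) = 45.256288
iter 5: u=1.260543  f(a)=-2.842e-14  f'(a)=-1.560e+00  a ← 45.256288 − (-2.842e-14/-1.560e+00) = 45.256288
converged: |Δa| < 1e-12 after 5 iterations
sag = a·(cosh(S/(2a)) − 1) = 45.256288·(cosh(1.260543) − 1) = 40.975871
T_max/T_min = cosh(S/(2a)) = 1.905418

a=45.256 sag=40.976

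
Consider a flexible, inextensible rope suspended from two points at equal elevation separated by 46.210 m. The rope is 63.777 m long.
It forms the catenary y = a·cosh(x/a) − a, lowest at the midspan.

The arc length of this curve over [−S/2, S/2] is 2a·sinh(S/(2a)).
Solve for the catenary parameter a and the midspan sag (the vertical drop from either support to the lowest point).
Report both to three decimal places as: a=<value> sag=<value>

seed: a₀ = √(S³/(24(L−S))) = √(46.210³/(24·17.567)) = 15.298524
iter 1: u=1.510276  f(a)=+2.116e+00  f'(a)=-2.865e+00  a ← 15.298524 − (+2.116e+00/-2.865e+00) = 16.037039
iter 2: u=1.440727  f(a)=+1.629e-01  f'(a)=-2.439e+00  a ← 16.037039 − (+1.629e-01/-2.439e+00) = 16.103799
iter 3: u=1.434755  f(a)=+1.143e-03  f'(a)=-2.405e+00  a ← 16.103799 − (+1.143e-03/-2.405e+00) = 16.104274
iter 4: u=1.434712  f(a)=+5.713e-08  f'(a)=-2.405e+00  a ← 16.104274 − (+5.713e-08/-2.405e+00) = 16.104274
iter 5: u=1.434712  f(a)=+1.421e-14  f'(a)=-2.405e+00  a ← 16.104274 − (+1.421e-14/-2.405e+00) = 16.104274
converged: |Δa| < 1e-12 after 5 iterations
sag = a·(cosh(S/(2a)) − 1) = 16.104274·(cosh(1.434712) − 1) = 19.620004
T_max/T_min = cosh(S/(2a)) = 2.218310

a=16.104 sag=19.620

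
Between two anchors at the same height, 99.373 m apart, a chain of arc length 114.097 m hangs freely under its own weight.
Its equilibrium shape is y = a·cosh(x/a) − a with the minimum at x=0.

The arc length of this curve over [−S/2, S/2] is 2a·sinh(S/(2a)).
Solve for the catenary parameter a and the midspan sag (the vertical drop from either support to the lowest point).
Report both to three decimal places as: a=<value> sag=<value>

a=53.830 sag=24.606

seed: a₀ = √(S³/(24(L−S))) = √(99.373³/(24·14.724)) = 52.696780
iter 1: u=0.942875  f(a)=+6.685e-01  f'(a)=-6.101e-01  a ← 52.696780 − (+6.685e-01/-6.101e-01) = 53.792526
iter 2: u=0.923669  f(a)=+2.142e-02  f'(a)=-5.716e-01  a ← 53.792526 − (+2.142e-02/-5.716e-01) = 53.830002
iter 3: u=0.923026  f(a)=+2.360e-05  f'(a)=-5.703e-01  a ← 53.830002 − (+2.360e-05/-5.703e-01) = 53.830044
iter 4: u=0.923025  f(a)=+2.873e-11  f'(a)=-5.703e-01  a ← 53.830044 − (+2.873e-11/-5.703e-01) = 53.830044
converged: |Δa| < 1e-12 after 4 iterations
sag = a·(cosh(S/(2a)) − 1) = 53.830044·(cosh(0.923025) − 1) = 24.605949
T_max/T_min = cosh(S/(2a)) = 1.457104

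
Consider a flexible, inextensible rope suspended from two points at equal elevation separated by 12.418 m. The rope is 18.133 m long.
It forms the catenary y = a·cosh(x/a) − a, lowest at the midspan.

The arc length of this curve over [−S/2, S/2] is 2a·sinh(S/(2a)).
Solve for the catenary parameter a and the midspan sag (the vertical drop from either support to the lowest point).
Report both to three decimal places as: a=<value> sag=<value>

seed: a₀ = √(S³/(24(L−S))) = √(12.418³/(24·5.715)) = 3.736489
iter 1: u=1.661720  f(a)=+8.430e-01  f'(a)=-3.991e+00  a ← 3.736489 − (+8.430e-01/-3.991e+00) = 3.947683
iter 2: u=1.572821  f(a)=+7.675e-02  f'(a)=-3.295e+00  a ← 3.947683 − (+7.675e-02/-3.295e+00) = 3.970977
iter 3: u=1.563595  f(a)=+7.770e-04  f'(a)=-3.228e+00  a ← 3.970977 − (+7.770e-04/-3.228e+00) = 3.971218
iter 4: u=1.563500  f(a)=+8.142e-08  f'(a)=-3.228e+00  a ← 3.971218 − (+8.142e-08/-3.228e+00) = 3.971218
iter 5: u=1.563500  f(a)=+0.000e+00  f'(a)=-3.228e+00  a ← 3.971218 − (+0.000e+00/-3.228e+00) = 3.971218
converged: |Δa| < 1e-12 after 5 iterations
sag = a·(cosh(S/(2a)) − 1) = 3.971218·(cosh(1.563500) − 1) = 5.926862
T_max/T_min = cosh(S/(2a)) = 2.492455

a=3.971 sag=5.927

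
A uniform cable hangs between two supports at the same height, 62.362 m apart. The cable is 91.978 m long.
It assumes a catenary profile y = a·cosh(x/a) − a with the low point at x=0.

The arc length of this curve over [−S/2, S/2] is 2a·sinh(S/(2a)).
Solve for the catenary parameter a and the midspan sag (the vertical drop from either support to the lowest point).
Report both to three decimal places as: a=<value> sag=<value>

seed: a₀ = √(S³/(24(L−S))) = √(62.362³/(24·29.616)) = 18.471886
iter 1: u=1.688025  f(a)=+4.517e+00  f'(a)=-4.218e+00  a ← 18.471886 − (+4.517e+00/-4.218e+00) = 19.542759
iter 2: u=1.595527  f(a)=+4.226e-01  f'(a)=-3.463e+00  a ← 19.542759 − (+4.226e-01/-3.463e+00) = 19.664801
iter 3: u=1.585625  f(a)=+4.542e-03  f'(a)=-3.389e+00  a ← 19.664801 − (+4.542e-03/-3.389e+00) = 19.666141
iter 4: u=1.585517  f(a)=+5.371e-07  f'(a)=-3.388e+00  a ← 19.666141 − (+5.371e-07/-3.388e+00) = 19.666141
iter 5: u=1.585517  f(a)=+0.000e+00  f'(a)=-3.388e+00  a ← 19.666141 − (+0.000e+00/-3.388e+00) = 19.666141
converged: |Δa| < 1e-12 after 5 iterations
sag = a·(cosh(S/(2a)) − 1) = 19.666141·(cosh(1.585517) − 1) = 30.351308
T_max/T_min = cosh(S/(2a)) = 2.543328

a=19.666 sag=30.351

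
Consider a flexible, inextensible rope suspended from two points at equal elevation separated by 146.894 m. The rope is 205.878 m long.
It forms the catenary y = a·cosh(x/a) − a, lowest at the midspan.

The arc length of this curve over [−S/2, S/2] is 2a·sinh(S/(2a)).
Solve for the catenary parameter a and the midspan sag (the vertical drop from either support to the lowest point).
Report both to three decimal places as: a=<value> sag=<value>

a=49.941 sag=64.473

seed: a₀ = √(S³/(24(L−S))) = √(146.894³/(24·58.984)) = 47.318760
iter 1: u=1.552175  f(a)=+7.527e+00  f'(a)=-3.148e+00  a ← 47.318760 − (+7.527e+00/-3.148e+00) = 49.709962
iter 2: u=1.477511  f(a)=+6.082e-01  f'(a)=-2.658e+00  a ← 49.709962 − (+6.082e-01/-2.658e+00) = 49.938785
iter 3: u=1.470741  f(a)=+4.742e-03  f'(a)=-2.617e+00  a ← 49.938785 − (+4.742e-03/-2.617e+00) = 49.940597
iter 4: u=1.470687  f(a)=+2.932e-07  f'(a)=-2.616e+00  a ← 49.940597 − (+2.932e-07/-2.616e+00) = 49.940597
iter 5: u=1.470687  f(a)=+0.000e+00  f'(a)=-2.616e+00  a ← 49.940597 − (+0.000e+00/-2.616e+00) = 49.940597
converged: |Δa| < 1e-12 after 5 iterations
sag = a·(cosh(S/(2a)) − 1) = 49.940597·(cosh(1.470687) − 1) = 64.473130
T_max/T_min = cosh(S/(2a)) = 2.290996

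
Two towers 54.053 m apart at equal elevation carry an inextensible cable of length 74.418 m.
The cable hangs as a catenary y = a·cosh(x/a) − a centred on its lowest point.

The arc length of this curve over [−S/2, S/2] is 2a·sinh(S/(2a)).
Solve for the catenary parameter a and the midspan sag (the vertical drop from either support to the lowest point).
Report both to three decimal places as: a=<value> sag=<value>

a=18.914 sag=22.826

seed: a₀ = √(S³/(24(L−S))) = √(54.053³/(24·20.365)) = 17.975537
iter 1: u=1.503516  f(a)=+2.430e+00  f'(a)=-2.821e+00  a ← 17.975537 − (+2.430e+00/-2.821e+00) = 18.836759
iter 2: u=1.434774  f(a)=+1.855e-01  f'(a)=-2.405e+00  a ← 18.836759 − (+1.855e-01/-2.405e+00) = 18.913888
iter 3: u=1.428924  f(a)=+1.279e-03  f'(a)=-2.372e+00  a ← 18.913888 − (+1.279e-03/-2.372e+00) = 18.914427
iter 4: u=1.428883  f(a)=+6.177e-08  f'(a)=-2.372e+00  a ← 18.914427 − (+6.177e-08/-2.372e+00) = 18.914427
iter 5: u=1.428883  f(a)=+0.000e+00  f'(a)=-2.372e+00  a ← 18.914427 − (+0.000e+00/-2.372e+00) = 18.914427
converged: |Δa| < 1e-12 after 5 iterations
sag = a·(cosh(S/(2a)) − 1) = 18.914427·(cosh(1.428883) − 1) = 22.826024
T_max/T_min = cosh(S/(2a)) = 2.206805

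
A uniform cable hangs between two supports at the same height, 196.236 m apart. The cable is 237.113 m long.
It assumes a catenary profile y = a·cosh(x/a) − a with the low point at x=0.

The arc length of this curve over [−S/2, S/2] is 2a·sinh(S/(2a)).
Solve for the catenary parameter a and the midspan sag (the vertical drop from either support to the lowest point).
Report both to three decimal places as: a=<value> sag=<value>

seed: a₀ = √(S³/(24(L−S))) = √(196.236³/(24·40.877)) = 87.765311
iter 1: u=1.117959  f(a)=+2.632e+00  f'(a)=-1.053e+00  a ← 87.765311 − (+2.632e+00/-1.053e+00) = 90.264075
iter 2: u=1.087011  f(a)=+1.166e-01  f'(a)=-9.618e-01  a ← 90.264075 − (+1.166e-01/-9.618e-01) = 90.385285
iter 3: u=1.085553  f(a)=+2.522e-04  f'(a)=-9.577e-01  a ← 90.385285 − (+2.522e-04/-9.577e-01) = 90.385549
iter 4: u=1.085550  f(a)=+1.186e-09  f'(a)=-9.576e-01  a ← 90.385549 − (+1.186e-09/-9.576e-01) = 90.385549
iter 5: u=1.085550  f(a)=+0.000e+00  f'(a)=-9.576e-01  a ← 90.385549 − (+0.000e+00/-9.576e-01) = 90.385549
converged: |Δa| < 1e-12 after 5 iterations
sag = a·(cosh(S/(2a)) − 1) = 90.385549·(cosh(1.085550) − 1) = 58.695607
T_max/T_min = cosh(S/(2a)) = 1.649392

a=90.386 sag=58.696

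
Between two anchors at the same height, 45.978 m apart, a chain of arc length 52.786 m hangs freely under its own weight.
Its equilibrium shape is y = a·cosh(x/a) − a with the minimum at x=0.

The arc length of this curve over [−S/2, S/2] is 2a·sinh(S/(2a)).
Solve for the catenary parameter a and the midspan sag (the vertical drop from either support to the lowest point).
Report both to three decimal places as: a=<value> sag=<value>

a=24.914 sag=11.381

seed: a₀ = √(S³/(24(L−S))) = √(45.978³/(24·6.808)) = 24.389883
iter 1: u=0.942563  f(a)=+3.089e-01  f'(a)=-6.095e-01  a ← 24.389883 − (+3.089e-01/-6.095e-01) = 24.896718
iter 2: u=0.923375  f(a)=+9.891e-03  f'(a)=-5.710e-01  a ← 24.896718 − (+9.891e-03/-5.710e-01) = 24.914041
iter 3: u=0.922733  f(a)=+1.089e-05  f'(a)=-5.697e-01  a ← 24.914041 − (+1.089e-05/-5.697e-01) = 24.914060
iter 4: u=0.922732  f(a)=+1.321e-11  f'(a)=-5.697e-01  a ← 24.914060 − (+1.321e-11/-5.697e-01) = 24.914060
converged: |Δa| < 1e-12 after 4 iterations
sag = a·(cosh(S/(2a)) − 1) = 24.914060·(cosh(0.922732) − 1) = 11.380579
T_max/T_min = cosh(S/(2a)) = 1.456793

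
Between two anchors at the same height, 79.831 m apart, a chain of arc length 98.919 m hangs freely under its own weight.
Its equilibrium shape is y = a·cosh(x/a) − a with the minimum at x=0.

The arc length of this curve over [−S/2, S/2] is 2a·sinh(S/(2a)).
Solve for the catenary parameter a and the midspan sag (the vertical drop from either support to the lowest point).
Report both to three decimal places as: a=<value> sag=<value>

a=34.460 sag=25.820

seed: a₀ = √(S³/(24(L−S))) = √(79.831³/(24·19.088)) = 33.325105
iter 1: u=1.197761  f(a)=+1.417e+00  f'(a)=-1.319e+00  a ← 33.325105 − (+1.417e+00/-1.319e+00) = 34.399708
iter 2: u=1.160344  f(a)=+7.142e-02  f'(a)=-1.189e+00  a ← 34.399708 − (+7.142e-02/-1.189e+00) = 34.459794
iter 3: u=1.158321  f(a)=+2.028e-04  f'(a)=-1.182e+00  a ← 34.459794 − (+2.028e-04/-1.182e+00) = 34.459965
iter 4: u=1.158315  f(a)=+1.645e-09  f'(a)=-1.182e+00  a ← 34.459965 − (+1.645e-09/-1.182e+00) = 34.459965
iter 5: u=1.158315  f(a)=-1.421e-14  f'(a)=-1.182e+00  a ← 34.459965 − (-1.421e-14/-1.182e+00) = 34.459965
converged: |Δa| < 1e-12 after 5 iterations
sag = a·(cosh(S/(2a)) − 1) = 34.459965·(cosh(1.158315) − 1) = 25.820474
T_max/T_min = cosh(S/(2a)) = 1.749289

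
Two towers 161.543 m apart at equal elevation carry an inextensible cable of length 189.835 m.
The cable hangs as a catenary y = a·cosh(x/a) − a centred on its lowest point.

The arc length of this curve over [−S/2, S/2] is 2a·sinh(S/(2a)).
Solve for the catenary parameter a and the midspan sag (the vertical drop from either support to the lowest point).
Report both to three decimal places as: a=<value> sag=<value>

a=80.786 sag=43.856

seed: a₀ = √(S³/(24(L−S))) = √(161.543³/(24·28.292)) = 78.794294
iter 1: u=1.025093  f(a)=+1.524e+00  f'(a)=-7.965e-01  a ← 78.794294 − (+1.524e+00/-7.965e-01) = 80.708012
iter 2: u=1.000787  f(a)=+5.730e-02  f'(a)=-7.376e-01  a ← 80.708012 − (+5.730e-02/-7.376e-01) = 80.785691
iter 3: u=0.999824  f(a)=+8.797e-05  f'(a)=-7.353e-01  a ← 80.785691 − (+8.797e-05/-7.353e-01) = 80.785811
iter 4: u=0.999823  f(a)=+2.081e-10  f'(a)=-7.353e-01  a ← 80.785811 − (+2.081e-10/-7.353e-01) = 80.785811
iter 5: u=0.999823  f(a)=+0.000e+00  f'(a)=-7.353e-01  a ← 80.785811 − (+0.000e+00/-7.353e-01) = 80.785811
converged: |Δa| < 1e-12 after 5 iterations
sag = a·(cosh(S/(2a)) − 1) = 80.785811·(cosh(0.999823) − 1) = 43.856393
T_max/T_min = cosh(S/(2a)) = 1.542872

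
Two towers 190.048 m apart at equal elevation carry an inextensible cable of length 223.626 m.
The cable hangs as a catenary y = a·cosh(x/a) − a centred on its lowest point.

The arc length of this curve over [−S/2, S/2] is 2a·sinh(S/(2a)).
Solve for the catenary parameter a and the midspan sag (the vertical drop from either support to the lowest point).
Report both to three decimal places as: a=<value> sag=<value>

seed: a₀ = √(S³/(24(L−S))) = √(190.048³/(24·33.578)) = 92.291546
iter 1: u=1.029607  f(a)=+1.825e+00  f'(a)=-8.078e-01  a ← 92.291546 − (+1.825e+00/-8.078e-01) = 94.551327
iter 2: u=1.004999  f(a)=+6.919e-02  f'(a)=-7.476e-01  a ← 94.551327 − (+6.919e-02/-7.476e-01) = 94.643883
iter 3: u=1.004016  f(a)=+1.081e-04  f'(a)=-7.452e-01  a ← 94.643883 − (+1.081e-04/-7.452e-01) = 94.644028
iter 4: u=1.004015  f(a)=+2.647e-10  f'(a)=-7.452e-01  a ← 94.644028 − (+2.647e-10/-7.452e-01) = 94.644028
iter 5: u=1.004015  f(a)=-2.842e-14  f'(a)=-7.452e-01  a ← 94.644028 − (-2.842e-14/-7.452e-01) = 94.644028
converged: |Δa| < 1e-12 after 5 iterations
sag = a·(cosh(S/(2a)) − 1) = 94.644028·(cosh(1.004015) − 1) = 51.847060
T_max/T_min = cosh(S/(2a)) = 1.547811

a=94.644 sag=51.847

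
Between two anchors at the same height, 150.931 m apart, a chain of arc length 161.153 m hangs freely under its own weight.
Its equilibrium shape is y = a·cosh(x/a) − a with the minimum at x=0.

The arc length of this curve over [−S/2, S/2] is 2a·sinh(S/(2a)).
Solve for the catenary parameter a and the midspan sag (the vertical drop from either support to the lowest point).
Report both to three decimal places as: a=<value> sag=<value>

seed: a₀ = √(S³/(24(L−S))) = √(150.931³/(24·10.222)) = 118.384301
iter 1: u=0.637462  f(a)=+2.097e-01  f'(a)=-1.798e-01  a ← 118.384301 − (+2.097e-01/-1.798e-01) = 119.550577
iter 2: u=0.631243  f(a)=+3.139e-03  f'(a)=-1.745e-01  a ← 119.550577 − (+3.139e-03/-1.745e-01) = 119.568572
iter 3: u=0.631148  f(a)=+7.272e-07  f'(a)=-1.744e-01  a ← 119.568572 − (+7.272e-07/-1.744e-01) = 119.568576
iter 4: u=0.631148  f(a)=+5.684e-14  f'(a)=-1.744e-01  a ← 119.568576 − (+5.684e-14/-1.744e-01) = 119.568576
converged: |Δa| < 1e-12 after 4 iterations
sag = a·(cosh(S/(2a)) − 1) = 119.568576·(cosh(0.631148) − 1) = 24.616086
T_max/T_min = cosh(S/(2a)) = 1.205874

a=119.569 sag=24.616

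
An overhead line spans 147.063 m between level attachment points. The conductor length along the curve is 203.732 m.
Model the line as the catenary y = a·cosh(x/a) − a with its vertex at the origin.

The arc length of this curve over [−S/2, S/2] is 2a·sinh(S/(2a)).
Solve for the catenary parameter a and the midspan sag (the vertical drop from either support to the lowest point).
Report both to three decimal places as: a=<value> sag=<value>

seed: a₀ = √(S³/(24(L−S))) = √(147.063³/(24·56.669)) = 48.358936
iter 1: u=1.520536  f(a)=+6.923e+00  f'(a)=-2.932e+00  a ← 48.358936 − (+6.923e+00/-2.932e+00) = 50.720074
iter 2: u=1.449751  f(a)=+5.394e-01  f'(a)=-2.492e+00  a ← 50.720074 − (+5.394e-01/-2.492e+00) = 50.936543
iter 3: u=1.443590  f(a)=+3.885e-03  f'(a)=-2.456e+00  a ← 50.936543 − (+3.885e-03/-2.456e+00) = 50.938125
iter 4: u=1.443545  f(a)=+2.047e-07  f'(a)=-2.456e+00  a ← 50.938125 − (+2.047e-07/-2.456e+00) = 50.938125
iter 5: u=1.443545  f(a)=+0.000e+00  f'(a)=-2.456e+00  a ← 50.938125 − (+0.000e+00/-2.456e+00) = 50.938125
converged: |Δa| < 1e-12 after 5 iterations
sag = a·(cosh(S/(2a)) − 1) = 50.938125·(cosh(1.443545) − 1) = 62.953818
T_max/T_min = cosh(S/(2a)) = 2.235888

a=50.938 sag=62.954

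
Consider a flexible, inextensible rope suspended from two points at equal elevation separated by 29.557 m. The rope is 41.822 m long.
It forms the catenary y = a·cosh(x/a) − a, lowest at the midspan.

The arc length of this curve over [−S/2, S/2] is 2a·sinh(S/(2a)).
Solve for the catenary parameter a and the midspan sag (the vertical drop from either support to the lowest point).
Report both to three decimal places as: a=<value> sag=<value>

a=9.901 sag=13.236

seed: a₀ = √(S³/(24(L−S))) = √(29.557³/(24·12.265)) = 9.365935
iter 1: u=1.577899  f(a)=+1.621e+00  f'(a)=-3.332e+00  a ← 9.365935 − (+1.621e+00/-3.332e+00) = 9.852315
iter 2: u=1.500003  f(a)=+1.348e-01  f'(a)=-2.799e+00  a ← 9.852315 − (+1.348e-01/-2.799e+00) = 9.900478
iter 3: u=1.492706  f(a)=+1.120e-03  f'(a)=-2.752e+00  a ← 9.900478 − (+1.120e-03/-2.752e+00) = 9.900885
iter 4: u=1.492644  f(a)=+7.864e-08  f'(a)=-2.752e+00  a ← 9.900885 − (+7.864e-08/-2.752e+00) = 9.900885
iter 5: u=1.492644  f(a)=+0.000e+00  f'(a)=-2.752e+00  a ← 9.900885 − (+0.000e+00/-2.752e+00) = 9.900885
converged: |Δa| < 1e-12 after 5 iterations
sag = a·(cosh(S/(2a)) − 1) = 9.900885·(cosh(1.492644) − 1) = 13.235611
T_max/T_min = cosh(S/(2a)) = 2.336811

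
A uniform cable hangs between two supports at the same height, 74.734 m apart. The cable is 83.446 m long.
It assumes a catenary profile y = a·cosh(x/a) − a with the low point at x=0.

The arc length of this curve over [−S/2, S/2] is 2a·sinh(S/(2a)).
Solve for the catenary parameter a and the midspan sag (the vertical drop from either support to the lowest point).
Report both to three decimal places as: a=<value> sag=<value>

seed: a₀ = √(S³/(24(L−S))) = √(74.734³/(24·8.712)) = 44.679961
iter 1: u=0.836326  f(a)=+3.098e-01  f'(a)=-4.179e-01  a ← 44.679961 − (+3.098e-01/-4.179e-01) = 45.421215
iter 2: u=0.822677  f(a)=+7.878e-03  f'(a)=-3.969e-01  a ← 45.421215 − (+7.878e-03/-3.969e-01) = 45.441062
iter 3: u=0.822318  f(a)=+5.389e-06  f'(a)=-3.964e-01  a ← 45.441062 − (+5.389e-06/-3.964e-01) = 45.441076
iter 4: u=0.822318  f(a)=+2.515e-12  f'(a)=-3.964e-01  a ← 45.441076 − (+2.515e-12/-3.964e-01) = 45.441076
converged: |Δa| < 1e-12 after 4 iterations
sag = a·(cosh(S/(2a)) − 1) = 45.441076·(cosh(0.822318) − 1) = 16.249281
T_max/T_min = cosh(S/(2a)) = 1.357590

a=45.441 sag=16.249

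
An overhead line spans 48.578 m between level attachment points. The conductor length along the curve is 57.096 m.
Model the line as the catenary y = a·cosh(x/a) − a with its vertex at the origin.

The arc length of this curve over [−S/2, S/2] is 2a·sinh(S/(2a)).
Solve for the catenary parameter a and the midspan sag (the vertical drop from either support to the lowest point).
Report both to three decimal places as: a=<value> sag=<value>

a=24.279 sag=13.197

seed: a₀ = √(S³/(24(L−S))) = √(48.578³/(24·8.518)) = 23.680180
iter 1: u=1.025710  f(a)=+4.595e-01  f'(a)=-7.980e-01  a ← 23.680180 − (+4.595e-01/-7.980e-01) = 24.255952
iter 2: u=1.001362  f(a)=+1.729e-02  f'(a)=-7.390e-01  a ← 24.255952 − (+1.729e-02/-7.390e-01) = 24.279352
iter 3: u=1.000397  f(a)=+2.661e-05  f'(a)=-7.367e-01  a ← 24.279352 − (+2.661e-05/-7.367e-01) = 24.279388
iter 4: u=1.000396  f(a)=+6.325e-11  f'(a)=-7.367e-01  a ← 24.279388 − (+6.325e-11/-7.367e-01) = 24.279388
iter 5: u=1.000396  f(a)=+0.000e+00  f'(a)=-7.367e-01  a ← 24.279388 − (+0.000e+00/-7.367e-01) = 24.279388
converged: |Δa| < 1e-12 after 5 iterations
sag = a·(cosh(S/(2a)) − 1) = 24.279388·(cosh(1.000396) − 1) = 13.196964
T_max/T_min = cosh(S/(2a)) = 1.543546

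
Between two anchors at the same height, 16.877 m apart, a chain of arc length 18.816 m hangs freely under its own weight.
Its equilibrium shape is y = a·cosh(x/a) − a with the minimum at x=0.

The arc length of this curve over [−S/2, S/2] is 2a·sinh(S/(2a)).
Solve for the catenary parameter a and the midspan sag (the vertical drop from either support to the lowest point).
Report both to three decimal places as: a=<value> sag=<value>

seed: a₀ = √(S³/(24(L−S))) = √(16.877³/(24·1.939)) = 10.163618
iter 1: u=0.830265  f(a)=+6.794e-02  f'(a)=-4.085e-01  a ← 10.163618 − (+6.794e-02/-4.085e-01) = 10.329926
iter 2: u=0.816898  f(a)=+1.703e-03  f'(a)=-3.883e-01  a ← 10.329926 − (+1.703e-03/-3.883e-01) = 10.334313
iter 3: u=0.816552  f(a)=+1.132e-06  f'(a)=-3.877e-01  a ← 10.334313 − (+1.132e-06/-3.877e-01) = 10.334316
iter 4: u=0.816551  f(a)=+5.009e-13  f'(a)=-3.877e-01  a ← 10.334316 − (+5.009e-13/-3.877e-01) = 10.334316
converged: |Δa| < 1e-12 after 4 iterations
sag = a·(cosh(S/(2a)) − 1) = 10.334316·(cosh(0.816551) − 1) = 3.640968
T_max/T_min = cosh(S/(2a)) = 1.352318

a=10.334 sag=3.641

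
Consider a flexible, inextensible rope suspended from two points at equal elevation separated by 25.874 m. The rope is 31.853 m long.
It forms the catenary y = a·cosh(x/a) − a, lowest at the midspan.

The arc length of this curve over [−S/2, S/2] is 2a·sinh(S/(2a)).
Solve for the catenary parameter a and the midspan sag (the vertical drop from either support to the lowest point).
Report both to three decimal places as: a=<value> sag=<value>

seed: a₀ = √(S³/(24(L−S))) = √(25.874³/(24·5.979)) = 10.986907
iter 1: u=1.177492  f(a)=+4.284e-01  f'(a)=-1.247e+00  a ← 10.986907 − (+4.284e-01/-1.247e+00) = 11.330496
iter 2: u=1.141786  f(a)=+2.092e-02  f'(a)=-1.128e+00  a ← 11.330496 − (+2.092e-02/-1.128e+00) = 11.349043
iter 3: u=1.139920  f(a)=+5.554e-05  f'(a)=-1.122e+00  a ← 11.349043 − (+5.554e-05/-1.122e+00) = 11.349093
iter 4: u=1.139915  f(a)=+3.937e-10  f'(a)=-1.122e+00  a ← 11.349093 − (+3.937e-10/-1.122e+00) = 11.349093
iter 5: u=1.139915  f(a)=+0.000e+00  f'(a)=-1.122e+00  a ← 11.349093 − (+0.000e+00/-1.122e+00) = 11.349093
converged: |Δa| < 1e-12 after 5 iterations
sag = a·(cosh(S/(2a)) − 1) = 11.349093·(cosh(1.139915) − 1) = 8.207372
T_max/T_min = cosh(S/(2a)) = 1.723174

a=11.349 sag=8.207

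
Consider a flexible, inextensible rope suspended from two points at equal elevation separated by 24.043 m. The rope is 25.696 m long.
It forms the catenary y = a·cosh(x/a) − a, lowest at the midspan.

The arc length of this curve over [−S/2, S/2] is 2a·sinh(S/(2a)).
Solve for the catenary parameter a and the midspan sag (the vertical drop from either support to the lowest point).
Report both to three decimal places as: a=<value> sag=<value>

a=18.907 sag=3.952

seed: a₀ = √(S³/(24(L−S))) = √(24.043³/(24·1.653)) = 18.717202
iter 1: u=0.642270  f(a)=+3.443e-02  f'(a)=-1.840e-01  a ← 18.717202 − (+3.443e-02/-1.840e-01) = 18.904303
iter 2: u=0.635913  f(a)=+5.231e-04  f'(a)=-1.785e-01  a ← 18.904303 − (+5.231e-04/-1.785e-01) = 18.907234
iter 3: u=0.635815  f(a)=+1.249e-07  f'(a)=-1.784e-01  a ← 18.907234 − (+1.249e-07/-1.784e-01) = 18.907234
iter 4: u=0.635815  f(a)=+1.066e-14  f'(a)=-1.784e-01  a ← 18.907234 − (+1.066e-14/-1.784e-01) = 18.907234
converged: |Δa| < 1e-12 after 4 iterations
sag = a·(cosh(S/(2a)) − 1) = 18.907234·(cosh(0.635815) − 1) = 3.952219
T_max/T_min = cosh(S/(2a)) = 1.209032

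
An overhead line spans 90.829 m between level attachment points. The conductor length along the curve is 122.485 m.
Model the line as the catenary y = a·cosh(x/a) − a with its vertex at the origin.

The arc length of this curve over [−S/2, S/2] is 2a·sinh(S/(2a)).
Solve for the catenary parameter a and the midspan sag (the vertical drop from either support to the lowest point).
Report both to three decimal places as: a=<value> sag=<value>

seed: a₀ = √(S³/(24(L−S))) = √(90.829³/(24·31.656)) = 31.405315
iter 1: u=1.446077  f(a)=+3.480e+00  f'(a)=-2.470e+00  a ← 31.405315 − (+3.480e+00/-2.470e+00) = 32.813880
iter 2: u=1.384003  f(a)=+2.478e-01  f'(a)=-2.130e+00  a ← 32.813880 − (+2.478e-01/-2.130e+00) = 32.930219
iter 3: u=1.379113  f(a)=+1.470e-03  f'(a)=-2.105e+00  a ← 32.930219 − (+1.470e-03/-2.105e+00) = 32.930917
iter 4: u=1.379084  f(a)=+5.237e-08  f'(a)=-2.105e+00  a ← 32.930917 − (+5.237e-08/-2.105e+00) = 32.930917
iter 5: u=1.379084  f(a)=+4.263e-14  f'(a)=-2.105e+00  a ← 32.930917 − (+4.263e-14/-2.105e+00) = 32.930917
converged: |Δa| < 1e-12 after 5 iterations
sag = a·(cosh(S/(2a)) − 1) = 32.930917·(cosh(1.379084) − 1) = 36.603888
T_max/T_min = cosh(S/(2a)) = 2.111536

a=32.931 sag=36.604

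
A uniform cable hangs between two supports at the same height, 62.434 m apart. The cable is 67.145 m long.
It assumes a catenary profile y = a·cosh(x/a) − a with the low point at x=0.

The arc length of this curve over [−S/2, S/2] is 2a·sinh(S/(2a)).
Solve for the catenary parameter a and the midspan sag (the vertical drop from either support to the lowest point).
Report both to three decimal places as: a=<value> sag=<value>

seed: a₀ = √(S³/(24(L−S))) = √(62.434³/(24·4.711)) = 46.394828
iter 1: u=0.672855  f(a)=+1.078e-01  f'(a)=-2.124e-01  a ← 46.394828 − (+1.078e-01/-2.124e-01) = 46.902288
iter 2: u=0.665575  f(a)=+1.794e-03  f'(a)=-2.054e-01  a ← 46.902288 − (+1.794e-03/-2.054e-01) = 46.911023
iter 3: u=0.665451  f(a)=+5.157e-07  f'(a)=-2.053e-01  a ← 46.911023 − (+5.157e-07/-2.053e-01) = 46.911025
iter 4: u=0.665451  f(a)=+5.684e-14  f'(a)=-2.053e-01  a ← 46.911025 − (+5.684e-14/-2.053e-01) = 46.911025
converged: |Δa| < 1e-12 after 4 iterations
sag = a·(cosh(S/(2a)) − 1) = 46.911025·(cosh(0.665451) − 1) = 10.775689
T_max/T_min = cosh(S/(2a)) = 1.229705

a=46.911 sag=10.776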